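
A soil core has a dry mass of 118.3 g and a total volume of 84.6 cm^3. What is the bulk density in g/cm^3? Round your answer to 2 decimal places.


Step 1: Identify the formula: BD = dry mass / volume
Step 2: Substitute values: BD = 118.3 / 84.6
Step 3: BD = 1.4 g/cm^3

1.4


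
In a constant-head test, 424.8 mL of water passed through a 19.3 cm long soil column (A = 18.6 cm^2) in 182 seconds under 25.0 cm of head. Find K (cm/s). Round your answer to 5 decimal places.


Step 1: K = Q * L / (A * t * h)
Step 2: Numerator = 424.8 * 19.3 = 8198.64
Step 3: Denominator = 18.6 * 182 * 25.0 = 84630.0
Step 4: K = 8198.64 / 84630.0 = 0.09688 cm/s

0.09688


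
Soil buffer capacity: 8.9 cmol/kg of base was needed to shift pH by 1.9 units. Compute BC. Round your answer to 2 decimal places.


Step 1: BC = change in base / change in pH
Step 2: BC = 8.9 / 1.9
Step 3: BC = 4.68 cmol/(kg*pH unit)

4.68


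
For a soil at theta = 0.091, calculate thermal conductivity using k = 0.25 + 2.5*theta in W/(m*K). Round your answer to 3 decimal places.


Step 1: k = 0.25 + 2.5 * theta
Step 2: k = 0.25 + 2.5 * 0.091
Step 3: k = 0.25 + 0.228
Step 4: k = 0.478 W/(m*K)

0.478


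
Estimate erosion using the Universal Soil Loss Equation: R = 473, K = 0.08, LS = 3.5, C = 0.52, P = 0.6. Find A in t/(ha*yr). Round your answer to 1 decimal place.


Step 1: A = R * K * LS * C * P
Step 2: R * K = 473 * 0.08 = 37.84
Step 3: (R*K) * LS = 37.84 * 3.5 = 132.44
Step 4: * C * P = 132.44 * 0.52 * 0.6 = 41.3
Step 5: A = 41.3 t/(ha*yr)

41.3


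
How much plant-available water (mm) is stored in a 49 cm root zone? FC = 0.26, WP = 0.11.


Step 1: Available water = (FC - WP) * depth * 10
Step 2: AW = (0.26 - 0.11) * 49 * 10
Step 3: AW = 0.15 * 49 * 10
Step 4: AW = 73.5 mm

73.5


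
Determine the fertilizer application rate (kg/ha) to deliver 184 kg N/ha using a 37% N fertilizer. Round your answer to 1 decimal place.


Step 1: Fertilizer rate = target N / (N content / 100)
Step 2: Rate = 184 / (37 / 100)
Step 3: Rate = 184 / 0.37
Step 4: Rate = 497.3 kg/ha

497.3


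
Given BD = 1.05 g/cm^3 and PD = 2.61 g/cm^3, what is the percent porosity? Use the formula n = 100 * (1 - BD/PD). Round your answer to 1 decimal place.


Step 1: Formula: n = 100 * (1 - BD / PD)
Step 2: n = 100 * (1 - 1.05 / 2.61)
Step 3: n = 100 * (1 - 0.4023)
Step 4: n = 59.8%

59.8


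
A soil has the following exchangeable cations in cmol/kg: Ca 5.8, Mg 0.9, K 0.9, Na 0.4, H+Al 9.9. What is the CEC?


Step 1: CEC = Ca + Mg + K + Na + (H+Al)
Step 2: CEC = 5.8 + 0.9 + 0.9 + 0.4 + 9.9
Step 3: CEC = 17.9 cmol/kg

17.9


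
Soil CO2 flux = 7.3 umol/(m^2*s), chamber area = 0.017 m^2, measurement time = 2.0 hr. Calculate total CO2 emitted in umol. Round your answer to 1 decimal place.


Step 1: Convert time to seconds: 2.0 hr * 3600 = 7200.0 s
Step 2: Total = flux * area * time_s
Step 3: Total = 7.3 * 0.017 * 7200.0
Step 4: Total = 893.5 umol

893.5


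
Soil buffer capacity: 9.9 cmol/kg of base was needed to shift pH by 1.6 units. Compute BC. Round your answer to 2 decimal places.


Step 1: BC = change in base / change in pH
Step 2: BC = 9.9 / 1.6
Step 3: BC = 6.19 cmol/(kg*pH unit)

6.19


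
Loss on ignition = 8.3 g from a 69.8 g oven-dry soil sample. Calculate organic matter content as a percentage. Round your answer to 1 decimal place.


Step 1: OM% = 100 * LOI / sample mass
Step 2: OM = 100 * 8.3 / 69.8
Step 3: OM = 11.9%

11.9


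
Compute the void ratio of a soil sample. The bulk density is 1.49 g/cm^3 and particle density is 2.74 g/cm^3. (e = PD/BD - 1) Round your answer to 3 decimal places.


Step 1: e = PD / BD - 1
Step 2: e = 2.74 / 1.49 - 1
Step 3: e = 1.83893 - 1
Step 4: e = 0.839

0.839


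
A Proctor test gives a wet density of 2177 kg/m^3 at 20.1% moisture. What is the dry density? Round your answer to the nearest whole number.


Step 1: Dry density = wet density / (1 + w/100)
Step 2: Dry density = 2177 / (1 + 20.1/100)
Step 3: Dry density = 2177 / 1.201
Step 4: Dry density = 1813 kg/m^3

1813


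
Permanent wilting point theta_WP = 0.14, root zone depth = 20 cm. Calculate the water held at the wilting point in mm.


Step 1: Water (mm) = theta_WP * depth * 10
Step 2: Water = 0.14 * 20 * 10
Step 3: Water = 28.0 mm

28.0


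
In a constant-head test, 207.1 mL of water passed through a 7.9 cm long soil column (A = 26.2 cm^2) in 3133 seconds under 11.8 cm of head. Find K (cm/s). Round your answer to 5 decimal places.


Step 1: K = Q * L / (A * t * h)
Step 2: Numerator = 207.1 * 7.9 = 1636.09
Step 3: Denominator = 26.2 * 3133 * 11.8 = 968598.28
Step 4: K = 1636.09 / 968598.28 = 0.00169 cm/s

0.00169


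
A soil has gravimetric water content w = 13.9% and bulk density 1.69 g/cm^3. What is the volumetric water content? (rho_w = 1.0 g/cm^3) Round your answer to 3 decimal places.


Step 1: theta = (w / 100) * BD / rho_w
Step 2: theta = (13.9 / 100) * 1.69 / 1.0
Step 3: theta = 0.139 * 1.69
Step 4: theta = 0.235

0.235


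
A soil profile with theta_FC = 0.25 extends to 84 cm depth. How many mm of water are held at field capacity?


Step 1: Water (mm) = theta_FC * depth (cm) * 10
Step 2: Water = 0.25 * 84 * 10
Step 3: Water = 210.0 mm

210.0


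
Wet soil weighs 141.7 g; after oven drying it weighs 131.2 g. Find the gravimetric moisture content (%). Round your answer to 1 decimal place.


Step 1: Water mass = wet - dry = 141.7 - 131.2 = 10.5 g
Step 2: w = 100 * water mass / dry mass
Step 3: w = 100 * 10.5 / 131.2 = 8.0%

8.0


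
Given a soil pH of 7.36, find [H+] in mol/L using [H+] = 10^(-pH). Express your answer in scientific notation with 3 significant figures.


Step 1: [H+] = 10^(-pH)
Step 2: [H+] = 10^(-7.36)
Step 3: [H+] = 4.37e-08 mol/L

4.37e-08


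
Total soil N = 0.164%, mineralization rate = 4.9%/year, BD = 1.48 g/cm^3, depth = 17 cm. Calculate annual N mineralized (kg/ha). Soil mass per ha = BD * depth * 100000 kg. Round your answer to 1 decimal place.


Step 1: Soil mass per ha = BD * depth * 100000 = 1.48 * 17 * 100000 = 2516000 kg
Step 2: Total N pool = soil mass * N%/100 = 2516000 * 0.164/100 = 4126.24 kg/ha
Step 3: N mineralized = N pool * rate%/100 = 4126.24 * 4.9/100 = 202.2 kg/ha/yr

202.2


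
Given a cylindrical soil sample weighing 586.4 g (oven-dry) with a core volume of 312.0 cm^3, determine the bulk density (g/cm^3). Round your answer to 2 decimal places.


Step 1: Identify the formula: BD = dry mass / volume
Step 2: Substitute values: BD = 586.4 / 312.0
Step 3: BD = 1.88 g/cm^3

1.88


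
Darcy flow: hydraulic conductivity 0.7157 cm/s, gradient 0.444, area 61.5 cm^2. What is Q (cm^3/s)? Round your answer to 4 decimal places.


Step 1: Apply Darcy's law: Q = K * i * A
Step 2: Q = 0.7157 * 0.444 * 61.5
Step 3: Q = 19.5429 cm^3/s

19.5429


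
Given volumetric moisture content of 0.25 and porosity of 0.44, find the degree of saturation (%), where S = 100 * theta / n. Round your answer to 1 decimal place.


Step 1: S = 100 * theta_v / n
Step 2: S = 100 * 0.25 / 0.44
Step 3: S = 56.8%

56.8


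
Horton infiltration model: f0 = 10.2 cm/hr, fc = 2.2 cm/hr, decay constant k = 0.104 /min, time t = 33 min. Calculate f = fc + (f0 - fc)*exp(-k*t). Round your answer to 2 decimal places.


Step 1: f = fc + (f0 - fc) * exp(-k * t)
Step 2: exp(-0.104 * 33) = 0.032322
Step 3: f = 2.2 + (10.2 - 2.2) * 0.032322
Step 4: f = 2.2 + 8.0 * 0.032322
Step 5: f = 2.46 cm/hr

2.46


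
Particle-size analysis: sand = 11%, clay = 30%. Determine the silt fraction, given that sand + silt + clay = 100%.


Step 1: sand + silt + clay = 100%
Step 2: silt = 100 - sand - clay
Step 3: silt = 100 - 11 - 30
Step 4: silt = 59%

59


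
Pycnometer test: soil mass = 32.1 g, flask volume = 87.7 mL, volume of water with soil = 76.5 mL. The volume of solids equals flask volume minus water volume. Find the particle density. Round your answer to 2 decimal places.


Step 1: Volume of solids = flask volume - water volume with soil
Step 2: V_solids = 87.7 - 76.5 = 11.2 mL
Step 3: Particle density = mass / V_solids = 32.1 / 11.2 = 2.87 g/cm^3

2.87


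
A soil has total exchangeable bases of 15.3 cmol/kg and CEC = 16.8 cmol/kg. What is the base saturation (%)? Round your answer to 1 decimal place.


Step 1: BS = 100 * (sum of bases) / CEC
Step 2: BS = 100 * 15.3 / 16.8
Step 3: BS = 91.1%

91.1


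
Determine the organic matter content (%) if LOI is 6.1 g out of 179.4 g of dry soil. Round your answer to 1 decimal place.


Step 1: OM% = 100 * LOI / sample mass
Step 2: OM = 100 * 6.1 / 179.4
Step 3: OM = 3.4%

3.4


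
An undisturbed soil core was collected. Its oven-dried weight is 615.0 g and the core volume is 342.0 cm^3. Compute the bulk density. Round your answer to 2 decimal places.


Step 1: Identify the formula: BD = dry mass / volume
Step 2: Substitute values: BD = 615.0 / 342.0
Step 3: BD = 1.8 g/cm^3

1.8


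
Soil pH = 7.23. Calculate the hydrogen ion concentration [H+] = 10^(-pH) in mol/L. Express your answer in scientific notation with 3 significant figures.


Step 1: [H+] = 10^(-pH)
Step 2: [H+] = 10^(-7.23)
Step 3: [H+] = 5.89e-08 mol/L

5.89e-08


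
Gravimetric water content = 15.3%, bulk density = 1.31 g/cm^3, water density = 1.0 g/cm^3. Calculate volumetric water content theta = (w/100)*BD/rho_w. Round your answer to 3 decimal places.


Step 1: theta = (w / 100) * BD / rho_w
Step 2: theta = (15.3 / 100) * 1.31 / 1.0
Step 3: theta = 0.153 * 1.31
Step 4: theta = 0.2

0.2


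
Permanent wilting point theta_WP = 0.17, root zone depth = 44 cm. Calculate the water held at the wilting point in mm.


Step 1: Water (mm) = theta_WP * depth * 10
Step 2: Water = 0.17 * 44 * 10
Step 3: Water = 74.8 mm

74.8


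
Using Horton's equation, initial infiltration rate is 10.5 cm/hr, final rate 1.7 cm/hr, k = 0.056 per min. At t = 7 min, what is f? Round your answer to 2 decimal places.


Step 1: f = fc + (f0 - fc) * exp(-k * t)
Step 2: exp(-0.056 * 7) = 0.675704
Step 3: f = 1.7 + (10.5 - 1.7) * 0.675704
Step 4: f = 1.7 + 8.8 * 0.675704
Step 5: f = 7.65 cm/hr

7.65


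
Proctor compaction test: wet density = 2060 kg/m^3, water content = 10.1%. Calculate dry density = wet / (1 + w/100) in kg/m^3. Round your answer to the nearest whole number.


Step 1: Dry density = wet density / (1 + w/100)
Step 2: Dry density = 2060 / (1 + 10.1/100)
Step 3: Dry density = 2060 / 1.101
Step 4: Dry density = 1871 kg/m^3

1871


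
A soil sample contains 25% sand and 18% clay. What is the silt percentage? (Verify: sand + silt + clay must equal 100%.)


Step 1: sand + silt + clay = 100%
Step 2: silt = 100 - sand - clay
Step 3: silt = 100 - 25 - 18
Step 4: silt = 57%

57


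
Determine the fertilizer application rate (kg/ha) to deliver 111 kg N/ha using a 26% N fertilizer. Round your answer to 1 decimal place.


Step 1: Fertilizer rate = target N / (N content / 100)
Step 2: Rate = 111 / (26 / 100)
Step 3: Rate = 111 / 0.26
Step 4: Rate = 426.9 kg/ha

426.9


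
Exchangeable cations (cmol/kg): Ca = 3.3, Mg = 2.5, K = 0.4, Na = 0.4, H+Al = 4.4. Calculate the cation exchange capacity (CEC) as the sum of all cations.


Step 1: CEC = Ca + Mg + K + Na + (H+Al)
Step 2: CEC = 3.3 + 2.5 + 0.4 + 0.4 + 4.4
Step 3: CEC = 11.0 cmol/kg

11.0


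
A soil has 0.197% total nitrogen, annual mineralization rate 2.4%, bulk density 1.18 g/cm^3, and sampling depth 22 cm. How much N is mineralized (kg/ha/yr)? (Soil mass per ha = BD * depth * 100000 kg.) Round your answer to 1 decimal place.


Step 1: Soil mass per ha = BD * depth * 100000 = 1.18 * 22 * 100000 = 2596000 kg
Step 2: Total N pool = soil mass * N%/100 = 2596000 * 0.197/100 = 5114.12 kg/ha
Step 3: N mineralized = N pool * rate%/100 = 5114.12 * 2.4/100 = 122.7 kg/ha/yr

122.7


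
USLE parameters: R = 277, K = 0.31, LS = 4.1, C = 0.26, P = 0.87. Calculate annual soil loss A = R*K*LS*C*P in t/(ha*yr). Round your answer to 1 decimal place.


Step 1: A = R * K * LS * C * P
Step 2: R * K = 277 * 0.31 = 85.87
Step 3: (R*K) * LS = 85.87 * 4.1 = 352.067
Step 4: * C * P = 352.067 * 0.26 * 0.87 = 79.6
Step 5: A = 79.6 t/(ha*yr)

79.6


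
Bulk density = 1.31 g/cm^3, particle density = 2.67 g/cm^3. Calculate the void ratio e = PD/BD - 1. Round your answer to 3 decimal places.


Step 1: e = PD / BD - 1
Step 2: e = 2.67 / 1.31 - 1
Step 3: e = 2.03817 - 1
Step 4: e = 1.038

1.038


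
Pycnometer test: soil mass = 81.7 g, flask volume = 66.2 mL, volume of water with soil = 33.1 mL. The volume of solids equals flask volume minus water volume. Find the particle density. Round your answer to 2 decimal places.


Step 1: Volume of solids = flask volume - water volume with soil
Step 2: V_solids = 66.2 - 33.1 = 33.1 mL
Step 3: Particle density = mass / V_solids = 81.7 / 33.1 = 2.47 g/cm^3

2.47


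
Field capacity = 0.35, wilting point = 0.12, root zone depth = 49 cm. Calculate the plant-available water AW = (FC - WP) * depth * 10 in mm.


Step 1: Available water = (FC - WP) * depth * 10
Step 2: AW = (0.35 - 0.12) * 49 * 10
Step 3: AW = 0.23 * 49 * 10
Step 4: AW = 112.7 mm

112.7


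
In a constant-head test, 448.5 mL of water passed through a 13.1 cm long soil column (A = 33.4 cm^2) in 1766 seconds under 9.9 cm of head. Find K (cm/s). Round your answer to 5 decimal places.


Step 1: K = Q * L / (A * t * h)
Step 2: Numerator = 448.5 * 13.1 = 5875.35
Step 3: Denominator = 33.4 * 1766 * 9.9 = 583945.56
Step 4: K = 5875.35 / 583945.56 = 0.01006 cm/s

0.01006


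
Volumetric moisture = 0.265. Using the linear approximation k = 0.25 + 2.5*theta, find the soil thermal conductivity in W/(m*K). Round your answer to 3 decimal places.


Step 1: k = 0.25 + 2.5 * theta
Step 2: k = 0.25 + 2.5 * 0.265
Step 3: k = 0.25 + 0.663
Step 4: k = 0.913 W/(m*K)

0.913


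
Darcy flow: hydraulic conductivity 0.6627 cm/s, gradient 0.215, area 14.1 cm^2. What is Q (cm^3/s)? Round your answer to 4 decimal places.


Step 1: Apply Darcy's law: Q = K * i * A
Step 2: Q = 0.6627 * 0.215 * 14.1
Step 3: Q = 2.009 cm^3/s

2.009


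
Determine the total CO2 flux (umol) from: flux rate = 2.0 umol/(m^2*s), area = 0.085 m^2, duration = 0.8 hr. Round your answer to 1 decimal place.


Step 1: Convert time to seconds: 0.8 hr * 3600 = 2880.0 s
Step 2: Total = flux * area * time_s
Step 3: Total = 2.0 * 0.085 * 2880.0
Step 4: Total = 489.6 umol

489.6


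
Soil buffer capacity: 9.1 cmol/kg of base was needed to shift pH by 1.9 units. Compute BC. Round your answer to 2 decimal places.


Step 1: BC = change in base / change in pH
Step 2: BC = 9.1 / 1.9
Step 3: BC = 4.79 cmol/(kg*pH unit)

4.79


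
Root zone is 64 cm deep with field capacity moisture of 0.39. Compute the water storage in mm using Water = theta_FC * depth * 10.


Step 1: Water (mm) = theta_FC * depth (cm) * 10
Step 2: Water = 0.39 * 64 * 10
Step 3: Water = 249.6 mm

249.6


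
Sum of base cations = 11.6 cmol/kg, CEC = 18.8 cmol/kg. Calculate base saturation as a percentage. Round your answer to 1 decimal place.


Step 1: BS = 100 * (sum of bases) / CEC
Step 2: BS = 100 * 11.6 / 18.8
Step 3: BS = 61.7%

61.7


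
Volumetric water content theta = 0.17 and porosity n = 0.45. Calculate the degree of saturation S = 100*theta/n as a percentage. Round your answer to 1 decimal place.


Step 1: S = 100 * theta_v / n
Step 2: S = 100 * 0.17 / 0.45
Step 3: S = 37.8%

37.8


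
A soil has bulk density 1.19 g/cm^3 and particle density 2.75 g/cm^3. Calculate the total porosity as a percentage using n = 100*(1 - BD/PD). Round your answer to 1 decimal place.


Step 1: Formula: n = 100 * (1 - BD / PD)
Step 2: n = 100 * (1 - 1.19 / 2.75)
Step 3: n = 100 * (1 - 0.43273)
Step 4: n = 56.7%

56.7


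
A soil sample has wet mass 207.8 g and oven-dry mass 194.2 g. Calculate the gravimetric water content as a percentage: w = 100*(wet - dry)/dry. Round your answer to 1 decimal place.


Step 1: Water mass = wet - dry = 207.8 - 194.2 = 13.6 g
Step 2: w = 100 * water mass / dry mass
Step 3: w = 100 * 13.6 / 194.2 = 7.0%

7.0


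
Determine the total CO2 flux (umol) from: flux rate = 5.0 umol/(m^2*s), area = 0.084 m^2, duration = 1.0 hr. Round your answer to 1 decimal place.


Step 1: Convert time to seconds: 1.0 hr * 3600 = 3600.0 s
Step 2: Total = flux * area * time_s
Step 3: Total = 5.0 * 0.084 * 3600.0
Step 4: Total = 1512.0 umol

1512.0


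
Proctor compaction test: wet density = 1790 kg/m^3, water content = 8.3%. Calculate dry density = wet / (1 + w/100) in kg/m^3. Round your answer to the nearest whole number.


Step 1: Dry density = wet density / (1 + w/100)
Step 2: Dry density = 1790 / (1 + 8.3/100)
Step 3: Dry density = 1790 / 1.083
Step 4: Dry density = 1653 kg/m^3

1653


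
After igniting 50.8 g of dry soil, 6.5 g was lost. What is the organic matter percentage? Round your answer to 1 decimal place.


Step 1: OM% = 100 * LOI / sample mass
Step 2: OM = 100 * 6.5 / 50.8
Step 3: OM = 12.8%

12.8


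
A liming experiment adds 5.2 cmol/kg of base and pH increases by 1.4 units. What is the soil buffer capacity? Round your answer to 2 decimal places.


Step 1: BC = change in base / change in pH
Step 2: BC = 5.2 / 1.4
Step 3: BC = 3.71 cmol/(kg*pH unit)

3.71


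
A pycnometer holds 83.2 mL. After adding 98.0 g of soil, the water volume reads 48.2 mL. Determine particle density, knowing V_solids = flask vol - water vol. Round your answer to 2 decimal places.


Step 1: Volume of solids = flask volume - water volume with soil
Step 2: V_solids = 83.2 - 48.2 = 35.0 mL
Step 3: Particle density = mass / V_solids = 98.0 / 35.0 = 2.8 g/cm^3

2.8


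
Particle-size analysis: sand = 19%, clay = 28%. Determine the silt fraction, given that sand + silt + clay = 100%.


Step 1: sand + silt + clay = 100%
Step 2: silt = 100 - sand - clay
Step 3: silt = 100 - 19 - 28
Step 4: silt = 53%

53


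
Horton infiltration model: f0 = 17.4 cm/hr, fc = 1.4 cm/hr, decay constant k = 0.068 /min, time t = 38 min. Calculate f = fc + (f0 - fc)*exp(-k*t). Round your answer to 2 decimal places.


Step 1: f = fc + (f0 - fc) * exp(-k * t)
Step 2: exp(-0.068 * 38) = 0.075472
Step 3: f = 1.4 + (17.4 - 1.4) * 0.075472
Step 4: f = 1.4 + 16.0 * 0.075472
Step 5: f = 2.61 cm/hr

2.61


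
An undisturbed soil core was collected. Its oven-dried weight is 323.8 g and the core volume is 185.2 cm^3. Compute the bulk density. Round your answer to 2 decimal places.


Step 1: Identify the formula: BD = dry mass / volume
Step 2: Substitute values: BD = 323.8 / 185.2
Step 3: BD = 1.75 g/cm^3

1.75


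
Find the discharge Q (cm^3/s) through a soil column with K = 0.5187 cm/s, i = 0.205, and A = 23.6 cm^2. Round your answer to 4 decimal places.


Step 1: Apply Darcy's law: Q = K * i * A
Step 2: Q = 0.5187 * 0.205 * 23.6
Step 3: Q = 2.5095 cm^3/s

2.5095


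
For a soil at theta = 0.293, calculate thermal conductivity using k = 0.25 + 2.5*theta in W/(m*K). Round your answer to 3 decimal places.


Step 1: k = 0.25 + 2.5 * theta
Step 2: k = 0.25 + 2.5 * 0.293
Step 3: k = 0.25 + 0.733
Step 4: k = 0.983 W/(m*K)

0.983


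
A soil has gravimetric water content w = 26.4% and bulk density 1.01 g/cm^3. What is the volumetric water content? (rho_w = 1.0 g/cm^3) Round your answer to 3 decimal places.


Step 1: theta = (w / 100) * BD / rho_w
Step 2: theta = (26.4 / 100) * 1.01 / 1.0
Step 3: theta = 0.264 * 1.01
Step 4: theta = 0.267

0.267


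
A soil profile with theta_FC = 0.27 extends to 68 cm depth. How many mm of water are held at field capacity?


Step 1: Water (mm) = theta_FC * depth (cm) * 10
Step 2: Water = 0.27 * 68 * 10
Step 3: Water = 183.6 mm

183.6


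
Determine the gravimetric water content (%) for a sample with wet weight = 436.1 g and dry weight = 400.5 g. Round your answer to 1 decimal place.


Step 1: Water mass = wet - dry = 436.1 - 400.5 = 35.6 g
Step 2: w = 100 * water mass / dry mass
Step 3: w = 100 * 35.6 / 400.5 = 8.9%

8.9


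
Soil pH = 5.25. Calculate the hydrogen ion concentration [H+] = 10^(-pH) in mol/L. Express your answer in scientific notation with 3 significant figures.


Step 1: [H+] = 10^(-pH)
Step 2: [H+] = 10^(-5.25)
Step 3: [H+] = 5.62e-06 mol/L

5.62e-06


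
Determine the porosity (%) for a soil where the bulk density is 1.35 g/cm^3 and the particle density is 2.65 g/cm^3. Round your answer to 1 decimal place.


Step 1: Formula: n = 100 * (1 - BD / PD)
Step 2: n = 100 * (1 - 1.35 / 2.65)
Step 3: n = 100 * (1 - 0.50943)
Step 4: n = 49.1%

49.1


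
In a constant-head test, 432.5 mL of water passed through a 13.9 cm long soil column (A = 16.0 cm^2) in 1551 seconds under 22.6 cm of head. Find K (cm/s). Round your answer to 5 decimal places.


Step 1: K = Q * L / (A * t * h)
Step 2: Numerator = 432.5 * 13.9 = 6011.75
Step 3: Denominator = 16.0 * 1551 * 22.6 = 560841.6
Step 4: K = 6011.75 / 560841.6 = 0.01072 cm/s

0.01072


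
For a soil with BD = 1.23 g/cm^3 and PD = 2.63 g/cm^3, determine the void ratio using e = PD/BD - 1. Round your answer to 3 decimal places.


Step 1: e = PD / BD - 1
Step 2: e = 2.63 / 1.23 - 1
Step 3: e = 2.13821 - 1
Step 4: e = 1.138

1.138


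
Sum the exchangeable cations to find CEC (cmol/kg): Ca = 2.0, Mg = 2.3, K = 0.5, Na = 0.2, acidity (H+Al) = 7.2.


Step 1: CEC = Ca + Mg + K + Na + (H+Al)
Step 2: CEC = 2.0 + 2.3 + 0.5 + 0.2 + 7.2
Step 3: CEC = 12.2 cmol/kg

12.2


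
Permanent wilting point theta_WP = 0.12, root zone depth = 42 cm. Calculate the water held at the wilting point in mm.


Step 1: Water (mm) = theta_WP * depth * 10
Step 2: Water = 0.12 * 42 * 10
Step 3: Water = 50.4 mm

50.4


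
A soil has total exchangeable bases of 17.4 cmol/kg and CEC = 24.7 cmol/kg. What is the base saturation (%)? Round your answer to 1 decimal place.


Step 1: BS = 100 * (sum of bases) / CEC
Step 2: BS = 100 * 17.4 / 24.7
Step 3: BS = 70.4%

70.4


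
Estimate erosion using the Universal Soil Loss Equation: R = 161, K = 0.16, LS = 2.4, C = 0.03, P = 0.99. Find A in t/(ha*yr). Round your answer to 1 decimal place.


Step 1: A = R * K * LS * C * P
Step 2: R * K = 161 * 0.16 = 25.76
Step 3: (R*K) * LS = 25.76 * 2.4 = 61.824
Step 4: * C * P = 61.824 * 0.03 * 0.99 = 1.8
Step 5: A = 1.8 t/(ha*yr)

1.8


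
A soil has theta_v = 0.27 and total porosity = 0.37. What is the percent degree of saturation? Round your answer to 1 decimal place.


Step 1: S = 100 * theta_v / n
Step 2: S = 100 * 0.27 / 0.37
Step 3: S = 73.0%

73.0


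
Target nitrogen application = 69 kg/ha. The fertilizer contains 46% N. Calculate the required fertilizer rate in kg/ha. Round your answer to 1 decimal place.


Step 1: Fertilizer rate = target N / (N content / 100)
Step 2: Rate = 69 / (46 / 100)
Step 3: Rate = 69 / 0.46
Step 4: Rate = 150.0 kg/ha

150.0


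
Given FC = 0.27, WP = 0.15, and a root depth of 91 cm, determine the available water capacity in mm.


Step 1: Available water = (FC - WP) * depth * 10
Step 2: AW = (0.27 - 0.15) * 91 * 10
Step 3: AW = 0.12 * 91 * 10
Step 4: AW = 109.2 mm

109.2


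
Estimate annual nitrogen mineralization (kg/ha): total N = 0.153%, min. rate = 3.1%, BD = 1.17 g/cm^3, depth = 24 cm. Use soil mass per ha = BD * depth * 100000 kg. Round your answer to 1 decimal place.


Step 1: Soil mass per ha = BD * depth * 100000 = 1.17 * 24 * 100000 = 2808000 kg
Step 2: Total N pool = soil mass * N%/100 = 2808000 * 0.153/100 = 4296.24 kg/ha
Step 3: N mineralized = N pool * rate%/100 = 4296.24 * 3.1/100 = 133.2 kg/ha/yr

133.2


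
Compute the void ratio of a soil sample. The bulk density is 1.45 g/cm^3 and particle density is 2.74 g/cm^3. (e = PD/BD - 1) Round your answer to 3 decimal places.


Step 1: e = PD / BD - 1
Step 2: e = 2.74 / 1.45 - 1
Step 3: e = 1.88966 - 1
Step 4: e = 0.89

0.89


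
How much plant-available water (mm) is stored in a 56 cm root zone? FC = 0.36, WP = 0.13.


Step 1: Available water = (FC - WP) * depth * 10
Step 2: AW = (0.36 - 0.13) * 56 * 10
Step 3: AW = 0.23 * 56 * 10
Step 4: AW = 128.8 mm

128.8


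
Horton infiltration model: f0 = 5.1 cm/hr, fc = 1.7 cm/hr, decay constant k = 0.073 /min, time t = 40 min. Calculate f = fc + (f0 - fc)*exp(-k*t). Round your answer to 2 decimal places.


Step 1: f = fc + (f0 - fc) * exp(-k * t)
Step 2: exp(-0.073 * 40) = 0.053934
Step 3: f = 1.7 + (5.1 - 1.7) * 0.053934
Step 4: f = 1.7 + 3.4 * 0.053934
Step 5: f = 1.88 cm/hr

1.88


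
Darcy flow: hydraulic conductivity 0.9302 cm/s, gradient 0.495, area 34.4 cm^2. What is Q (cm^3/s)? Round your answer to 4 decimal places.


Step 1: Apply Darcy's law: Q = K * i * A
Step 2: Q = 0.9302 * 0.495 * 34.4
Step 3: Q = 15.8394 cm^3/s

15.8394


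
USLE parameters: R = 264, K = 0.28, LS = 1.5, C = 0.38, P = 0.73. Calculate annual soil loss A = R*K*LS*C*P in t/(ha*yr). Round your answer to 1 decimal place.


Step 1: A = R * K * LS * C * P
Step 2: R * K = 264 * 0.28 = 73.92
Step 3: (R*K) * LS = 73.92 * 1.5 = 110.88
Step 4: * C * P = 110.88 * 0.38 * 0.73 = 30.8
Step 5: A = 30.8 t/(ha*yr)

30.8


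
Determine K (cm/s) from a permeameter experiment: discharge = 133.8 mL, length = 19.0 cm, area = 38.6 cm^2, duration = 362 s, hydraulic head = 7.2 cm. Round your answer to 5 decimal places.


Step 1: K = Q * L / (A * t * h)
Step 2: Numerator = 133.8 * 19.0 = 2542.2
Step 3: Denominator = 38.6 * 362 * 7.2 = 100607.04
Step 4: K = 2542.2 / 100607.04 = 0.02527 cm/s

0.02527


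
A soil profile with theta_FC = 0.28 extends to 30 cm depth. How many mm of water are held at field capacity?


Step 1: Water (mm) = theta_FC * depth (cm) * 10
Step 2: Water = 0.28 * 30 * 10
Step 3: Water = 84.0 mm

84.0


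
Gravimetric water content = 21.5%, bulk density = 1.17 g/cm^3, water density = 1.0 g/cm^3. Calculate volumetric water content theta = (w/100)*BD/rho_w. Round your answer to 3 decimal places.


Step 1: theta = (w / 100) * BD / rho_w
Step 2: theta = (21.5 / 100) * 1.17 / 1.0
Step 3: theta = 0.215 * 1.17
Step 4: theta = 0.252

0.252


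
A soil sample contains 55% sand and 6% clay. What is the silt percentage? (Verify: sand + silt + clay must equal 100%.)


Step 1: sand + silt + clay = 100%
Step 2: silt = 100 - sand - clay
Step 3: silt = 100 - 55 - 6
Step 4: silt = 39%

39


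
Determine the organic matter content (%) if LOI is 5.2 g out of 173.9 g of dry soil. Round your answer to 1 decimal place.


Step 1: OM% = 100 * LOI / sample mass
Step 2: OM = 100 * 5.2 / 173.9
Step 3: OM = 3.0%

3.0


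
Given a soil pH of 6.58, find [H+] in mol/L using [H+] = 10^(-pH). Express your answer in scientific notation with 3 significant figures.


Step 1: [H+] = 10^(-pH)
Step 2: [H+] = 10^(-6.58)
Step 3: [H+] = 2.63e-07 mol/L

2.63e-07


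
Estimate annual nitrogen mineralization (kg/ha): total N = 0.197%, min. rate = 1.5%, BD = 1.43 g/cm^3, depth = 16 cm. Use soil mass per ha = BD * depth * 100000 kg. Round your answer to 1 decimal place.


Step 1: Soil mass per ha = BD * depth * 100000 = 1.43 * 16 * 100000 = 2288000 kg
Step 2: Total N pool = soil mass * N%/100 = 2288000 * 0.197/100 = 4507.36 kg/ha
Step 3: N mineralized = N pool * rate%/100 = 4507.36 * 1.5/100 = 67.6 kg/ha/yr

67.6


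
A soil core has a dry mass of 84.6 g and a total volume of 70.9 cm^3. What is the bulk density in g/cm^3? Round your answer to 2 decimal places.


Step 1: Identify the formula: BD = dry mass / volume
Step 2: Substitute values: BD = 84.6 / 70.9
Step 3: BD = 1.19 g/cm^3

1.19


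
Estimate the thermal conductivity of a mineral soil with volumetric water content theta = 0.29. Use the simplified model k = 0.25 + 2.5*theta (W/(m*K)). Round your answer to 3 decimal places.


Step 1: k = 0.25 + 2.5 * theta
Step 2: k = 0.25 + 2.5 * 0.29
Step 3: k = 0.25 + 0.725
Step 4: k = 0.975 W/(m*K)

0.975


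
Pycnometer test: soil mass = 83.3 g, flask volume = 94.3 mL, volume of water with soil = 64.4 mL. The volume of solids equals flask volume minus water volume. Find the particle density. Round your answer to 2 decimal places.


Step 1: Volume of solids = flask volume - water volume with soil
Step 2: V_solids = 94.3 - 64.4 = 29.9 mL
Step 3: Particle density = mass / V_solids = 83.3 / 29.9 = 2.79 g/cm^3

2.79


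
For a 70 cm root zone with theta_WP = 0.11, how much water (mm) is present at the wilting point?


Step 1: Water (mm) = theta_WP * depth * 10
Step 2: Water = 0.11 * 70 * 10
Step 3: Water = 77.0 mm

77.0


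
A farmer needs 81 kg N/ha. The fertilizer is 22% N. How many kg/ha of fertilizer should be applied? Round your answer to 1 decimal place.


Step 1: Fertilizer rate = target N / (N content / 100)
Step 2: Rate = 81 / (22 / 100)
Step 3: Rate = 81 / 0.22
Step 4: Rate = 368.2 kg/ha

368.2


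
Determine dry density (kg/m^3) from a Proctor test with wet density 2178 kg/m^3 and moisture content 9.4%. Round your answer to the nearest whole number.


Step 1: Dry density = wet density / (1 + w/100)
Step 2: Dry density = 2178 / (1 + 9.4/100)
Step 3: Dry density = 2178 / 1.094
Step 4: Dry density = 1991 kg/m^3

1991


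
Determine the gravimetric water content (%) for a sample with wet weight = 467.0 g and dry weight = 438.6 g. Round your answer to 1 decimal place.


Step 1: Water mass = wet - dry = 467.0 - 438.6 = 28.4 g
Step 2: w = 100 * water mass / dry mass
Step 3: w = 100 * 28.4 / 438.6 = 6.5%

6.5


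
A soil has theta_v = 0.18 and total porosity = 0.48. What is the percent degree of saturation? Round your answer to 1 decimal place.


Step 1: S = 100 * theta_v / n
Step 2: S = 100 * 0.18 / 0.48
Step 3: S = 37.5%

37.5


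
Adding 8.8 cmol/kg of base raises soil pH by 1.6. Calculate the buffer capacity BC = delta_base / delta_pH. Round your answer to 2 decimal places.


Step 1: BC = change in base / change in pH
Step 2: BC = 8.8 / 1.6
Step 3: BC = 5.5 cmol/(kg*pH unit)

5.5


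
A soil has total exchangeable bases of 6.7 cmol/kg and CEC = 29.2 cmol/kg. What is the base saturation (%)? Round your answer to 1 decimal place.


Step 1: BS = 100 * (sum of bases) / CEC
Step 2: BS = 100 * 6.7 / 29.2
Step 3: BS = 22.9%

22.9


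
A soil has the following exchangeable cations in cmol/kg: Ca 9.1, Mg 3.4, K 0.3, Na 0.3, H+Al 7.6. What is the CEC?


Step 1: CEC = Ca + Mg + K + Na + (H+Al)
Step 2: CEC = 9.1 + 3.4 + 0.3 + 0.3 + 7.6
Step 3: CEC = 20.7 cmol/kg

20.7


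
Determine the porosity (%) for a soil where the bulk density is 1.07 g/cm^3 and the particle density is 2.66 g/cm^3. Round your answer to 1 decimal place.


Step 1: Formula: n = 100 * (1 - BD / PD)
Step 2: n = 100 * (1 - 1.07 / 2.66)
Step 3: n = 100 * (1 - 0.40226)
Step 4: n = 59.8%

59.8


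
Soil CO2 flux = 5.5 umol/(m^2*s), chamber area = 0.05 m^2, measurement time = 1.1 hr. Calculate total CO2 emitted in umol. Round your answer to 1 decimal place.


Step 1: Convert time to seconds: 1.1 hr * 3600 = 3960.0 s
Step 2: Total = flux * area * time_s
Step 3: Total = 5.5 * 0.05 * 3960.0
Step 4: Total = 1089.0 umol

1089.0


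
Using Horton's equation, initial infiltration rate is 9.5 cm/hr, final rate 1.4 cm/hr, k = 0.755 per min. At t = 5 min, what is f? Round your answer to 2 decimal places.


Step 1: f = fc + (f0 - fc) * exp(-k * t)
Step 2: exp(-0.755 * 5) = 0.022937
Step 3: f = 1.4 + (9.5 - 1.4) * 0.022937
Step 4: f = 1.4 + 8.1 * 0.022937
Step 5: f = 1.59 cm/hr

1.59


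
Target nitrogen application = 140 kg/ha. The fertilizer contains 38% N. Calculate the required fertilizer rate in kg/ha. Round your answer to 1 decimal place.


Step 1: Fertilizer rate = target N / (N content / 100)
Step 2: Rate = 140 / (38 / 100)
Step 3: Rate = 140 / 0.38
Step 4: Rate = 368.4 kg/ha

368.4


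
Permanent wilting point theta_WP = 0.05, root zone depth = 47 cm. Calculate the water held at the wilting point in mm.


Step 1: Water (mm) = theta_WP * depth * 10
Step 2: Water = 0.05 * 47 * 10
Step 3: Water = 23.5 mm

23.5


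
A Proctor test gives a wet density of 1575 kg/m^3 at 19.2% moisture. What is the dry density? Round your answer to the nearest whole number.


Step 1: Dry density = wet density / (1 + w/100)
Step 2: Dry density = 1575 / (1 + 19.2/100)
Step 3: Dry density = 1575 / 1.192
Step 4: Dry density = 1321 kg/m^3

1321


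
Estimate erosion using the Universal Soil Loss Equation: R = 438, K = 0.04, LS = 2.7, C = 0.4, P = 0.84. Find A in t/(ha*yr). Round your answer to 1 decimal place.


Step 1: A = R * K * LS * C * P
Step 2: R * K = 438 * 0.04 = 17.52
Step 3: (R*K) * LS = 17.52 * 2.7 = 47.304
Step 4: * C * P = 47.304 * 0.4 * 0.84 = 15.9
Step 5: A = 15.9 t/(ha*yr)

15.9


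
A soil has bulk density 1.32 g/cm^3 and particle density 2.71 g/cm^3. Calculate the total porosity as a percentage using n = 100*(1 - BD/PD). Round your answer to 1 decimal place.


Step 1: Formula: n = 100 * (1 - BD / PD)
Step 2: n = 100 * (1 - 1.32 / 2.71)
Step 3: n = 100 * (1 - 0.48708)
Step 4: n = 51.3%

51.3


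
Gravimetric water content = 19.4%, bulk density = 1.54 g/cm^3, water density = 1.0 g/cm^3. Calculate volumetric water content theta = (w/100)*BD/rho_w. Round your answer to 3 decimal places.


Step 1: theta = (w / 100) * BD / rho_w
Step 2: theta = (19.4 / 100) * 1.54 / 1.0
Step 3: theta = 0.194 * 1.54
Step 4: theta = 0.299

0.299


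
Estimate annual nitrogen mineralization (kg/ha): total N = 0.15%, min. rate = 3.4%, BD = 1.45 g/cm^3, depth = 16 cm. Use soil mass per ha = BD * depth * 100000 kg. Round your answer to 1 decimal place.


Step 1: Soil mass per ha = BD * depth * 100000 = 1.45 * 16 * 100000 = 2320000 kg
Step 2: Total N pool = soil mass * N%/100 = 2320000 * 0.15/100 = 3480.0 kg/ha
Step 3: N mineralized = N pool * rate%/100 = 3480.0 * 3.4/100 = 118.3 kg/ha/yr

118.3


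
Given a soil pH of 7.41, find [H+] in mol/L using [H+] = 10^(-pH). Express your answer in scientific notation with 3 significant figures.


Step 1: [H+] = 10^(-pH)
Step 2: [H+] = 10^(-7.41)
Step 3: [H+] = 3.89e-08 mol/L

3.89e-08


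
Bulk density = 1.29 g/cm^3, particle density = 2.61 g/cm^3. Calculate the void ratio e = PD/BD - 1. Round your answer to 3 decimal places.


Step 1: e = PD / BD - 1
Step 2: e = 2.61 / 1.29 - 1
Step 3: e = 2.02326 - 1
Step 4: e = 1.023

1.023


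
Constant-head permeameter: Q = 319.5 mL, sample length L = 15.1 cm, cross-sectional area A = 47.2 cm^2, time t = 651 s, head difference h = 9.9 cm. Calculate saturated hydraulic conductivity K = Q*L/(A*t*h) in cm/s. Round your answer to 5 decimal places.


Step 1: K = Q * L / (A * t * h)
Step 2: Numerator = 319.5 * 15.1 = 4824.45
Step 3: Denominator = 47.2 * 651 * 9.9 = 304199.28
Step 4: K = 4824.45 / 304199.28 = 0.01586 cm/s

0.01586


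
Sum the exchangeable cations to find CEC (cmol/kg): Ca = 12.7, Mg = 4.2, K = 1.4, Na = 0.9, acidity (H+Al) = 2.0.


Step 1: CEC = Ca + Mg + K + Na + (H+Al)
Step 2: CEC = 12.7 + 4.2 + 1.4 + 0.9 + 2.0
Step 3: CEC = 21.2 cmol/kg

21.2


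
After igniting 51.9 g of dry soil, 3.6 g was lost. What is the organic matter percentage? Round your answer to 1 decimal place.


Step 1: OM% = 100 * LOI / sample mass
Step 2: OM = 100 * 3.6 / 51.9
Step 3: OM = 6.9%

6.9


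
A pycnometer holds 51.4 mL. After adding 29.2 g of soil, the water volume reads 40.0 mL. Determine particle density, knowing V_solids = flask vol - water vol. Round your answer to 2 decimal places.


Step 1: Volume of solids = flask volume - water volume with soil
Step 2: V_solids = 51.4 - 40.0 = 11.4 mL
Step 3: Particle density = mass / V_solids = 29.2 / 11.4 = 2.56 g/cm^3

2.56


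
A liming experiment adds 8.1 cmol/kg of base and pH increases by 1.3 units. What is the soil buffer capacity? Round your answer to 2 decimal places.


Step 1: BC = change in base / change in pH
Step 2: BC = 8.1 / 1.3
Step 3: BC = 6.23 cmol/(kg*pH unit)

6.23


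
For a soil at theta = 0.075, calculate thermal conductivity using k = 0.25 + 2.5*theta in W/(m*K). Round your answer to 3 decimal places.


Step 1: k = 0.25 + 2.5 * theta
Step 2: k = 0.25 + 2.5 * 0.075
Step 3: k = 0.25 + 0.188
Step 4: k = 0.438 W/(m*K)

0.438


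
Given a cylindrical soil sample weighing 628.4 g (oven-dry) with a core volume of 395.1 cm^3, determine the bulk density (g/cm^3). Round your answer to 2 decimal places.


Step 1: Identify the formula: BD = dry mass / volume
Step 2: Substitute values: BD = 628.4 / 395.1
Step 3: BD = 1.59 g/cm^3

1.59


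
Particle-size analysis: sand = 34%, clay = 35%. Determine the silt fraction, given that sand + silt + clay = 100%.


Step 1: sand + silt + clay = 100%
Step 2: silt = 100 - sand - clay
Step 3: silt = 100 - 34 - 35
Step 4: silt = 31%

31


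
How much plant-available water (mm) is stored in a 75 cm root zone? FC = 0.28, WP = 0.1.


Step 1: Available water = (FC - WP) * depth * 10
Step 2: AW = (0.28 - 0.1) * 75 * 10
Step 3: AW = 0.18 * 75 * 10
Step 4: AW = 135.0 mm

135.0


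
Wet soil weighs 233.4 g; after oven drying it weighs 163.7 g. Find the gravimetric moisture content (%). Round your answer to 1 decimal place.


Step 1: Water mass = wet - dry = 233.4 - 163.7 = 69.7 g
Step 2: w = 100 * water mass / dry mass
Step 3: w = 100 * 69.7 / 163.7 = 42.6%

42.6


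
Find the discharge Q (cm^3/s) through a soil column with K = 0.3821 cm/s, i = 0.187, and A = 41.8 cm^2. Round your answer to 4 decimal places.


Step 1: Apply Darcy's law: Q = K * i * A
Step 2: Q = 0.3821 * 0.187 * 41.8
Step 3: Q = 2.9867 cm^3/s

2.9867


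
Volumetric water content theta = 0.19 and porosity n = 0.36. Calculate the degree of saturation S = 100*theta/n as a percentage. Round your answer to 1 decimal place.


Step 1: S = 100 * theta_v / n
Step 2: S = 100 * 0.19 / 0.36
Step 3: S = 52.8%

52.8


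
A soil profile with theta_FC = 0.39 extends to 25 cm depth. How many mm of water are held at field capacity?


Step 1: Water (mm) = theta_FC * depth (cm) * 10
Step 2: Water = 0.39 * 25 * 10
Step 3: Water = 97.5 mm

97.5


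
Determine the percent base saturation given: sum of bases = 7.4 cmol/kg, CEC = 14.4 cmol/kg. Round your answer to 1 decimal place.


Step 1: BS = 100 * (sum of bases) / CEC
Step 2: BS = 100 * 7.4 / 14.4
Step 3: BS = 51.4%

51.4


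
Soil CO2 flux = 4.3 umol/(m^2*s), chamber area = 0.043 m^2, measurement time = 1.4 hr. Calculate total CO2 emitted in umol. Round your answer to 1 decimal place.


Step 1: Convert time to seconds: 1.4 hr * 3600 = 5040.0 s
Step 2: Total = flux * area * time_s
Step 3: Total = 4.3 * 0.043 * 5040.0
Step 4: Total = 931.9 umol

931.9


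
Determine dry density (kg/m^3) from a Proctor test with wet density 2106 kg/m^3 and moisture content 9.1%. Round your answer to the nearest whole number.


Step 1: Dry density = wet density / (1 + w/100)
Step 2: Dry density = 2106 / (1 + 9.1/100)
Step 3: Dry density = 2106 / 1.091
Step 4: Dry density = 1930 kg/m^3

1930


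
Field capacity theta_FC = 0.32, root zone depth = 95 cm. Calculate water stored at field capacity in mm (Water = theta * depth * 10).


Step 1: Water (mm) = theta_FC * depth (cm) * 10
Step 2: Water = 0.32 * 95 * 10
Step 3: Water = 304.0 mm

304.0


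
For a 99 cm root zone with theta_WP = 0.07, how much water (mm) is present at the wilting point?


Step 1: Water (mm) = theta_WP * depth * 10
Step 2: Water = 0.07 * 99 * 10
Step 3: Water = 69.3 mm

69.3


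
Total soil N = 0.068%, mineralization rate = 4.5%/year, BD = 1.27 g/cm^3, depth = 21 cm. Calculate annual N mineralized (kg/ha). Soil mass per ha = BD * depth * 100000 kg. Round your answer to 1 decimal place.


Step 1: Soil mass per ha = BD * depth * 100000 = 1.27 * 21 * 100000 = 2667000 kg
Step 2: Total N pool = soil mass * N%/100 = 2667000 * 0.068/100 = 1813.56 kg/ha
Step 3: N mineralized = N pool * rate%/100 = 1813.56 * 4.5/100 = 81.6 kg/ha/yr

81.6


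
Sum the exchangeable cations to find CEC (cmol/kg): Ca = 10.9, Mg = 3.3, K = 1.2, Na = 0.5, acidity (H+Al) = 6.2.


Step 1: CEC = Ca + Mg + K + Na + (H+Al)
Step 2: CEC = 10.9 + 3.3 + 1.2 + 0.5 + 6.2
Step 3: CEC = 22.1 cmol/kg

22.1
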